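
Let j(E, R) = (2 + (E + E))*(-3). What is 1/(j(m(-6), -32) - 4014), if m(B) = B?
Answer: -1/3984 ≈ -0.00025100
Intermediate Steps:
j(E, R) = -6 - 6*E (j(E, R) = (2 + 2*E)*(-3) = -6 - 6*E)
1/(j(m(-6), -32) - 4014) = 1/((-6 - 6*(-6)) - 4014) = 1/((-6 + 36) - 4014) = 1/(30 - 4014) = 1/(-3984) = -1/3984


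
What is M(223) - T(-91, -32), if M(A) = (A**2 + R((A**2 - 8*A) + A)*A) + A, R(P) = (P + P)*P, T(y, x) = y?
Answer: 1034789725947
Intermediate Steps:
R(P) = 2*P**2 (R(P) = (2*P)*P = 2*P**2)
M(A) = A + A**2 + 2*A*(A**2 - 7*A)**2 (M(A) = (A**2 + (2*((A**2 - 8*A) + A)**2)*A) + A = (A**2 + (2*(A**2 - 7*A)**2)*A) + A = (A**2 + 2*A*(A**2 - 7*A)**2) + A = A + A**2 + 2*A*(A**2 - 7*A)**2)
M(223) - T(-91, -32) = 223*(1 + 223 + 2*223**2*(-7 + 223)**2) - 1*(-91) = 223*(1 + 223 + 2*49729*216**2) + 91 = 223*(1 + 223 + 2*49729*46656) + 91 = 223*(1 + 223 + 4640312448) + 91 = 223*4640312672 + 91 = 1034789725856 + 91 = 1034789725947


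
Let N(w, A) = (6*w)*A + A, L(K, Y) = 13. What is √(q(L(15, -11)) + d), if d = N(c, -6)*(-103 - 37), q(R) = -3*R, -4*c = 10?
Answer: 3*I*√1311 ≈ 108.62*I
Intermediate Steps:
c = -5/2 (c = -¼*10 = -5/2 ≈ -2.5000)
N(w, A) = A + 6*A*w (N(w, A) = 6*A*w + A = A + 6*A*w)
d = -11760 (d = (-6*(1 + 6*(-5/2)))*(-103 - 37) = -6*(1 - 15)*(-140) = -6*(-14)*(-140) = 84*(-140) = -11760)
√(q(L(15, -11)) + d) = √(-3*13 - 11760) = √(-39 - 11760) = √(-11799) = 3*I*√1311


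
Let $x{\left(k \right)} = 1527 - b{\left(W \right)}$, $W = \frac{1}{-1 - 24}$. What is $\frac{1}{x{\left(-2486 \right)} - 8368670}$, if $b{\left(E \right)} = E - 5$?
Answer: $- \frac{25}{209178449} \approx -1.1952 \cdot 10^{-7}$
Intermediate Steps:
$W = - \frac{1}{25}$ ($W = \frac{1}{-25} = - \frac{1}{25} \approx -0.04$)
$b{\left(E \right)} = -5 + E$ ($b{\left(E \right)} = E - 5 = -5 + E$)
$x{\left(k \right)} = \frac{38301}{25}$ ($x{\left(k \right)} = 1527 - \left(-5 - \frac{1}{25}\right) = 1527 - - \frac{126}{25} = 1527 + \frac{126}{25} = \frac{38301}{25}$)
$\frac{1}{x{\left(-2486 \right)} - 8368670} = \frac{1}{\frac{38301}{25} - 8368670} = \frac{1}{- \frac{209178449}{25}} = - \frac{25}{209178449}$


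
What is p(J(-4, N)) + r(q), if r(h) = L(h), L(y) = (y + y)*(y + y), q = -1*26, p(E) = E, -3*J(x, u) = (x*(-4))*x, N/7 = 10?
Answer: 8176/3 ≈ 2725.3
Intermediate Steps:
N = 70 (N = 7*10 = 70)
J(x, u) = 4*x**2/3 (J(x, u) = -x*(-4)*x/3 = -(-4*x)*x/3 = -(-4)*x**2/3 = 4*x**2/3)
q = -26
L(y) = 4*y**2 (L(y) = (2*y)*(2*y) = 4*y**2)
r(h) = 4*h**2
p(J(-4, N)) + r(q) = (4/3)*(-4)**2 + 4*(-26)**2 = (4/3)*16 + 4*676 = 64/3 + 2704 = 8176/3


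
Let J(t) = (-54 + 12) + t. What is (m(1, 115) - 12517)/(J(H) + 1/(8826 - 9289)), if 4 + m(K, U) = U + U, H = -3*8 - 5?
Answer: 1896911/10958 ≈ 173.11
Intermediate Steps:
H = -29 (H = -24 - 5 = -29)
m(K, U) = -4 + 2*U (m(K, U) = -4 + (U + U) = -4 + 2*U)
J(t) = -42 + t
(m(1, 115) - 12517)/(J(H) + 1/(8826 - 9289)) = ((-4 + 2*115) - 12517)/((-42 - 29) + 1/(8826 - 9289)) = ((-4 + 230) - 12517)/(-71 + 1/(-463)) = (226 - 12517)/(-71 - 1/463) = -12291/(-32874/463) = -12291*(-463/32874) = 1896911/10958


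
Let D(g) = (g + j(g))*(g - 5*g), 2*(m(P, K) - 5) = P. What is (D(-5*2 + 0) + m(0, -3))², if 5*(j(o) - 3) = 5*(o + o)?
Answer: 1155625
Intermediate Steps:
m(P, K) = 5 + P/2
j(o) = 3 + 2*o (j(o) = 3 + (5*(o + o))/5 = 3 + (5*(2*o))/5 = 3 + (10*o)/5 = 3 + 2*o)
D(g) = -4*g*(3 + 3*g) (D(g) = (g + (3 + 2*g))*(g - 5*g) = (3 + 3*g)*(-4*g) = -4*g*(3 + 3*g))
(D(-5*2 + 0) + m(0, -3))² = (-12*(-5*2 + 0)*(1 + (-5*2 + 0)) + (5 + (½)*0))² = (-12*(-10 + 0)*(1 + (-10 + 0)) + (5 + 0))² = (-12*(-10)*(1 - 10) + 5)² = (-12*(-10)*(-9) + 5)² = (-1080 + 5)² = (-1075)² = 1155625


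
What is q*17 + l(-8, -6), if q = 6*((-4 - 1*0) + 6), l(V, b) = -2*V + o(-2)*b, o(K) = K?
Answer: 232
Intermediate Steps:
l(V, b) = -2*V - 2*b
q = 12 (q = 6*((-4 + 0) + 6) = 6*(-4 + 6) = 6*2 = 12)
q*17 + l(-8, -6) = 12*17 + (-2*(-8) - 2*(-6)) = 204 + (16 + 12) = 204 + 28 = 232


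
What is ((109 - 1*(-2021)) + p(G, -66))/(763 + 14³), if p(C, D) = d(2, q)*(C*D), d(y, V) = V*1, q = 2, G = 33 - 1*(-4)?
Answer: -918/1169 ≈ -0.78529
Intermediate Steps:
G = 37 (G = 33 + 4 = 37)
d(y, V) = V
p(C, D) = 2*C*D (p(C, D) = 2*(C*D) = 2*C*D)
((109 - 1*(-2021)) + p(G, -66))/(763 + 14³) = ((109 - 1*(-2021)) + 2*37*(-66))/(763 + 14³) = ((109 + 2021) - 4884)/(763 + 2744) = (2130 - 4884)/3507 = -2754*1/3507 = -918/1169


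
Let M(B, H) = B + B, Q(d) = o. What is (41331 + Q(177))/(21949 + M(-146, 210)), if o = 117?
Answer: 13816/7219 ≈ 1.9138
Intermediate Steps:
Q(d) = 117
M(B, H) = 2*B
(41331 + Q(177))/(21949 + M(-146, 210)) = (41331 + 117)/(21949 + 2*(-146)) = 41448/(21949 - 292) = 41448/21657 = 41448*(1/21657) = 13816/7219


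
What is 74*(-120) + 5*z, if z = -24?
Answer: -9000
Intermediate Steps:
74*(-120) + 5*z = 74*(-120) + 5*(-24) = -8880 - 120 = -9000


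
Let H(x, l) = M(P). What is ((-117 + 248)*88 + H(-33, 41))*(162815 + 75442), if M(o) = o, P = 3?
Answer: 2747341467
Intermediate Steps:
H(x, l) = 3
((-117 + 248)*88 + H(-33, 41))*(162815 + 75442) = ((-117 + 248)*88 + 3)*(162815 + 75442) = (131*88 + 3)*238257 = (11528 + 3)*238257 = 11531*238257 = 2747341467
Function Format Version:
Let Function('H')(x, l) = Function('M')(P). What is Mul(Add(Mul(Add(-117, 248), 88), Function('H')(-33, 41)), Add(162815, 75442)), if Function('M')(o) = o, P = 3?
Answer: 2747341467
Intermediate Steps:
Function('H')(x, l) = 3
Mul(Add(Mul(Add(-117, 248), 88), Function('H')(-33, 41)), Add(162815, 75442)) = Mul(Add(Mul(Add(-117, 248), 88), 3), Add(162815, 75442)) = Mul(Add(Mul(131, 88), 3), 238257) = Mul(Add(11528, 3), 238257) = Mul(11531, 238257) = 2747341467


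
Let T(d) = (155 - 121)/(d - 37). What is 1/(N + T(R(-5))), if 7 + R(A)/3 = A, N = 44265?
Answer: 73/3231311 ≈ 2.2591e-5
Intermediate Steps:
R(A) = -21 + 3*A
T(d) = 34/(-37 + d)
1/(N + T(R(-5))) = 1/(44265 + 34/(-37 + (-21 + 3*(-5)))) = 1/(44265 + 34/(-37 + (-21 - 15))) = 1/(44265 + 34/(-37 - 36)) = 1/(44265 + 34/(-73)) = 1/(44265 + 34*(-1/73)) = 1/(44265 - 34/73) = 1/(3231311/73) = 73/3231311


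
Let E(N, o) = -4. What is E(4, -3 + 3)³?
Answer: -64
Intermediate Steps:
E(4, -3 + 3)³ = (-4)³ = -64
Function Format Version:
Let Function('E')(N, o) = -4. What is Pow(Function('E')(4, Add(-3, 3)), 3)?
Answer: -64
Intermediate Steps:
Pow(Function('E')(4, Add(-3, 3)), 3) = Pow(-4, 3) = -64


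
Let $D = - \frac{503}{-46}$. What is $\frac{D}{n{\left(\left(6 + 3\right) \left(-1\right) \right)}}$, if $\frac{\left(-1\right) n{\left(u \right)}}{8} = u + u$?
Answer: $\frac{503}{6624} \approx 0.075936$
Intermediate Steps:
$n{\left(u \right)} = - 16 u$ ($n{\left(u \right)} = - 8 \left(u + u\right) = - 8 \cdot 2 u = - 16 u$)
$D = \frac{503}{46}$ ($D = \left(-503\right) \left(- \frac{1}{46}\right) = \frac{503}{46} \approx 10.935$)
$\frac{D}{n{\left(\left(6 + 3\right) \left(-1\right) \right)}} = \frac{503}{46 \left(- 16 \left(6 + 3\right) \left(-1\right)\right)} = \frac{503}{46 \left(- 16 \cdot 9 \left(-1\right)\right)} = \frac{503}{46 \left(\left(-16\right) \left(-9\right)\right)} = \frac{503}{46 \cdot 144} = \frac{503}{46} \cdot \frac{1}{144} = \frac{503}{6624}$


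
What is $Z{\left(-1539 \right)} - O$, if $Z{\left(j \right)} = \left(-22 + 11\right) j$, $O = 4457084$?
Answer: $-4440155$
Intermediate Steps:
$Z{\left(j \right)} = - 11 j$
$Z{\left(-1539 \right)} - O = \left(-11\right) \left(-1539\right) - 4457084 = 16929 - 4457084 = -4440155$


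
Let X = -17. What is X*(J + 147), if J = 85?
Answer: -3944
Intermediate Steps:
X*(J + 147) = -17*(85 + 147) = -17*232 = -3944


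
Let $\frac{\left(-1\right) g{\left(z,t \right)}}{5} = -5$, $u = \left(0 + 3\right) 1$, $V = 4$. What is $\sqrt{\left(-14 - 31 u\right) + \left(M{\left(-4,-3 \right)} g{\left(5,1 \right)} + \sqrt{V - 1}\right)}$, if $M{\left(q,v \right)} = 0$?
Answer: $\sqrt{-107 + \sqrt{3}} \approx 10.26 i$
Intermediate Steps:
$u = 3$ ($u = 3 \cdot 1 = 3$)
$g{\left(z,t \right)} = 25$ ($g{\left(z,t \right)} = \left(-5\right) \left(-5\right) = 25$)
$\sqrt{\left(-14 - 31 u\right) + \left(M{\left(-4,-3 \right)} g{\left(5,1 \right)} + \sqrt{V - 1}\right)} = \sqrt{\left(-14 - 93\right) + \left(0 \cdot 25 + \sqrt{4 - 1}\right)} = \sqrt{\left(-14 - 93\right) + \left(0 + \sqrt{3}\right)} = \sqrt{-107 + \sqrt{3}}$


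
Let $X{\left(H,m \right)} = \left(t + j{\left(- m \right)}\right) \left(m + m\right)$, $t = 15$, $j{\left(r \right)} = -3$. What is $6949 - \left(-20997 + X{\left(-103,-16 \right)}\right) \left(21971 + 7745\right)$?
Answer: $635364745$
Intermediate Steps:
$X{\left(H,m \right)} = 24 m$ ($X{\left(H,m \right)} = \left(15 - 3\right) \left(m + m\right) = 12 \cdot 2 m = 24 m$)
$6949 - \left(-20997 + X{\left(-103,-16 \right)}\right) \left(21971 + 7745\right) = 6949 - \left(-20997 + 24 \left(-16\right)\right) \left(21971 + 7745\right) = 6949 - \left(-20997 - 384\right) 29716 = 6949 - \left(-21381\right) 29716 = 6949 - -635357796 = 6949 + 635357796 = 635364745$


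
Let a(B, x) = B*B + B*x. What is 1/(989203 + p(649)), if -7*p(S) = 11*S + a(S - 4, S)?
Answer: 7/6082652 ≈ 1.1508e-6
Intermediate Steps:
a(B, x) = B**2 + B*x
p(S) = -11*S/7 - (-4 + S)*(-4 + 2*S)/7 (p(S) = -(11*S + (S - 4)*((S - 4) + S))/7 = -(11*S + (-4 + S)*((-4 + S) + S))/7 = -(11*S + (-4 + S)*(-4 + 2*S))/7 = -11*S/7 - (-4 + S)*(-4 + 2*S)/7)
1/(989203 + p(649)) = 1/(989203 + (-16/7 - 2/7*649**2 + (1/7)*649)) = 1/(989203 + (-16/7 - 2/7*421201 + 649/7)) = 1/(989203 + (-16/7 - 842402/7 + 649/7)) = 1/(989203 - 841769/7) = 1/(6082652/7) = 7/6082652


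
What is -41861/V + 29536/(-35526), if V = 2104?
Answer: -774648815/37373352 ≈ -20.727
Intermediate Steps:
-41861/V + 29536/(-35526) = -41861/2104 + 29536/(-35526) = -41861*1/2104 + 29536*(-1/35526) = -41861/2104 - 14768/17763 = -774648815/37373352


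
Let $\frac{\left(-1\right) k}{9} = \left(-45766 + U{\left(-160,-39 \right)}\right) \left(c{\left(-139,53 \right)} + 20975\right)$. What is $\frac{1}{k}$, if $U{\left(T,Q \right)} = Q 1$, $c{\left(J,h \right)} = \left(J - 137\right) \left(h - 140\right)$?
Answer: $\frac{1}{18545665815} \approx 5.3921 \cdot 10^{-11}$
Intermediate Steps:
$c{\left(J,h \right)} = \left(-140 + h\right) \left(-137 + J\right)$ ($c{\left(J,h \right)} = \left(-137 + J\right) \left(-140 + h\right) = \left(-140 + h\right) \left(-137 + J\right)$)
$U{\left(T,Q \right)} = Q$
$k = 18545665815$ ($k = - 9 \left(-45766 - 39\right) \left(\left(19180 - -19460 - 7261 - 7367\right) + 20975\right) = - 9 \left(- 45805 \left(\left(19180 + 19460 - 7261 - 7367\right) + 20975\right)\right) = - 9 \left(- 45805 \left(24012 + 20975\right)\right) = - 9 \left(\left(-45805\right) 44987\right) = \left(-9\right) \left(-2060629535\right) = 18545665815$)
$\frac{1}{k} = \frac{1}{18545665815}$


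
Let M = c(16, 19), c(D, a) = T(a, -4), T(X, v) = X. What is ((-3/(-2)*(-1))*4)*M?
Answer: -114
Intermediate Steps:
c(D, a) = a
M = 19
((-3/(-2)*(-1))*4)*M = ((-3/(-2)*(-1))*4)*19 = ((-3*(-½)*(-1))*4)*19 = (((3/2)*(-1))*4)*19 = -3/2*4*19 = -6*19 = -114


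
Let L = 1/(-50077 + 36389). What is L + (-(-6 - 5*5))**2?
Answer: 13154167/13688 ≈ 961.00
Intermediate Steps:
L = -1/13688 (L = 1/(-13688) = -1/13688 ≈ -7.3057e-5)
L + (-(-6 - 5*5))**2 = -1/13688 + (-(-6 - 5*5))**2 = -1/13688 + (-(-6 - 25))**2 = -1/13688 + (-1*(-31))**2 = -1/13688 + 31**2 = -1/13688 + 961 = 13154167/13688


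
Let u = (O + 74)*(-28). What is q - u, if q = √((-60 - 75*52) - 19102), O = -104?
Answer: -840 + I*√23062 ≈ -840.0 + 151.86*I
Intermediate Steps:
q = I*√23062 (q = √((-60 - 3900) - 19102) = √(-3960 - 19102) = √(-23062) = I*√23062 ≈ 151.86*I)
u = 840 (u = (-104 + 74)*(-28) = -30*(-28) = 840)
q - u = I*√23062 - 1*840 = I*√23062 - 840 = -840 + I*√23062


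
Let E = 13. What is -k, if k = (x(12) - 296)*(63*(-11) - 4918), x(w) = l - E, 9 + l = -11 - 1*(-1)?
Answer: -1840408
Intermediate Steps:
l = -19 (l = -9 + (-11 - 1*(-1)) = -9 + (-11 + 1) = -9 - 10 = -19)
x(w) = -32 (x(w) = -19 - 1*13 = -19 - 13 = -32)
k = 1840408 (k = (-32 - 296)*(63*(-11) - 4918) = -328*(-693 - 4918) = -328*(-5611) = 1840408)
-k = -1*1840408 = -1840408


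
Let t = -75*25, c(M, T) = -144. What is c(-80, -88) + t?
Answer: -2019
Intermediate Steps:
t = -1875
c(-80, -88) + t = -144 - 1875 = -2019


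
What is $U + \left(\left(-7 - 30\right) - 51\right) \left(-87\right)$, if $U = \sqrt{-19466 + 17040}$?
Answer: $7656 + i \sqrt{2426} \approx 7656.0 + 49.254 i$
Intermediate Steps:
$U = i \sqrt{2426}$ ($U = \sqrt{-2426} = i \sqrt{2426} \approx 49.254 i$)
$U + \left(\left(-7 - 30\right) - 51\right) \left(-87\right) = i \sqrt{2426} + \left(\left(-7 - 30\right) - 51\right) \left(-87\right) = i \sqrt{2426} + \left(-37 - 51\right) \left(-87\right) = i \sqrt{2426} - -7656 = i \sqrt{2426} + 7656 = 7656 + i \sqrt{2426}$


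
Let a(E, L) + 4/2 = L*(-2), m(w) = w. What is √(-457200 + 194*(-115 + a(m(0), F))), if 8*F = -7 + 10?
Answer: I*√1920174/2 ≈ 692.85*I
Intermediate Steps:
F = 3/8 (F = (-7 + 10)/8 = (⅛)*3 = 3/8 ≈ 0.37500)
a(E, L) = -2 - 2*L (a(E, L) = -2 + L*(-2) = -2 - 2*L)
√(-457200 + 194*(-115 + a(m(0), F))) = √(-457200 + 194*(-115 + (-2 - 2*3/8))) = √(-457200 + 194*(-115 + (-2 - ¾))) = √(-457200 + 194*(-115 - 11/4)) = √(-457200 + 194*(-471/4)) = √(-457200 - 45687/2) = √(-960087/2) = I*√1920174/2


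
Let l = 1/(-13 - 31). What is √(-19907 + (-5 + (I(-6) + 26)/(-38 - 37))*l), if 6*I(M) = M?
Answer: I*√21678591/33 ≈ 141.09*I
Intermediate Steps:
I(M) = M/6
l = -1/44 (l = 1/(-44) = -1/44 ≈ -0.022727)
√(-19907 + (-5 + (I(-6) + 26)/(-38 - 37))*l) = √(-19907 + (-5 + ((⅙)*(-6) + 26)/(-38 - 37))*(-1/44)) = √(-19907 + (-5 + (-1 + 26)/(-75))*(-1/44)) = √(-19907 + (-5 + 25*(-1/75))*(-1/44)) = √(-19907 + (-5 - ⅓)*(-1/44)) = √(-19907 - 16/3*(-1/44)) = √(-19907 + 4/33) = √(-656927/33) = I*√21678591/33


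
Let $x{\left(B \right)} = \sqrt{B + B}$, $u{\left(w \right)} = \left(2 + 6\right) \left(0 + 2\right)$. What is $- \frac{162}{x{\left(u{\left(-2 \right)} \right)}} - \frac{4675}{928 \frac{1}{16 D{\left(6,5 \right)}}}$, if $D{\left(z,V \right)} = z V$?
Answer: $- \frac{70125}{29} - \frac{81 \sqrt{2}}{4} \approx -2446.7$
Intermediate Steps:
$D{\left(z,V \right)} = V z$
$u{\left(w \right)} = 16$ ($u{\left(w \right)} = 8 \cdot 2 = 16$)
$x{\left(B \right)} = \sqrt{2} \sqrt{B}$ ($x{\left(B \right)} = \sqrt{2 B} = \sqrt{2} \sqrt{B}$)
$- \frac{162}{x{\left(u{\left(-2 \right)} \right)}} - \frac{4675}{928 \frac{1}{16 D{\left(6,5 \right)}}} = - \frac{162}{\sqrt{2} \sqrt{16}} - \frac{4675}{928 \frac{1}{16 \cdot 5 \cdot 6}} = - \frac{162}{\sqrt{2} \cdot 4} - \frac{4675}{928 \frac{1}{16 \cdot 30}} = - \frac{162}{4 \sqrt{2}} - \frac{4675}{928 \cdot \frac{1}{480}} = - 162 \frac{\sqrt{2}}{8} - \frac{4675}{928 \cdot \frac{1}{480}} = - \frac{81 \sqrt{2}}{4} - \frac{4675}{\frac{29}{15}} = - \frac{81 \sqrt{2}}{4} - \frac{70125}{29} = - \frac{70125}{29} - \frac{81 \sqrt{2}}{4}$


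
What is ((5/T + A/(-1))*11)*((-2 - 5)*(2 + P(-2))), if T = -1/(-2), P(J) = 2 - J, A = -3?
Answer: -6006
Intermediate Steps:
T = ½ (T = -1*(-½) = ½ ≈ 0.50000)
((5/T + A/(-1))*11)*((-2 - 5)*(2 + P(-2))) = ((5/(½) - 3/(-1))*11)*((-2 - 5)*(2 + (2 - 1*(-2)))) = ((5*2 - 3*(-1))*11)*(-7*(2 + (2 + 2))) = ((10 + 3)*11)*(-7*(2 + 4)) = (13*11)*(-7*6) = 143*(-42) = -6006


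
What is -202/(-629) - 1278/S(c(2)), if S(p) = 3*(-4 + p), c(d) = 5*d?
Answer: -44457/629 ≈ -70.679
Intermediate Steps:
S(p) = -12 + 3*p
-202/(-629) - 1278/S(c(2)) = -202/(-629) - 1278/(-12 + 3*(5*2)) = -202*(-1/629) - 1278/(-12 + 3*10) = 202/629 - 1278/(-12 + 30) = 202/629 - 1278/18 = 202/629 - 1278*1/18 = 202/629 - 71 = -44457/629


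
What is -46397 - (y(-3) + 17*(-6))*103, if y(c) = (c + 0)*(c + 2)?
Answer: -36200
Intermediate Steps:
y(c) = c*(2 + c)
-46397 - (y(-3) + 17*(-6))*103 = -46397 - (-3*(2 - 3) + 17*(-6))*103 = -46397 - (-3*(-1) - 102)*103 = -46397 - (3 - 102)*103 = -46397 - (-99)*103 = -46397 - 1*(-10197) = -46397 + 10197 = -36200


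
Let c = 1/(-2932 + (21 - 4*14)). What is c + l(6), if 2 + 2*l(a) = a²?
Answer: 50438/2967 ≈ 17.000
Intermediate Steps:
c = -1/2967 (c = 1/(-2932 + (21 - 56)) = 1/(-2932 - 35) = 1/(-2967) = -1/2967 ≈ -0.00033704)
l(a) = -1 + a²/2
c + l(6) = -1/2967 + (-1 + (½)*6²) = -1/2967 + (-1 + (½)*36) = -1/2967 + (-1 + 18) = -1/2967 + 17 = 50438/2967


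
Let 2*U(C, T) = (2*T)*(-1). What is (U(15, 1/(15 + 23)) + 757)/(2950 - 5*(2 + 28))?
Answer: 5753/21280 ≈ 0.27035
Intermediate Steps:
U(C, T) = -T (U(C, T) = ((2*T)*(-1))/2 = (-2*T)/2 = -T)
(U(15, 1/(15 + 23)) + 757)/(2950 - 5*(2 + 28)) = (-1/(15 + 23) + 757)/(2950 - 5*(2 + 28)) = (-1/38 + 757)/(2950 - 5*30) = (-1*1/38 + 757)/(2950 - 150) = (-1/38 + 757)/2800 = (28765/38)*(1/2800) = 5753/21280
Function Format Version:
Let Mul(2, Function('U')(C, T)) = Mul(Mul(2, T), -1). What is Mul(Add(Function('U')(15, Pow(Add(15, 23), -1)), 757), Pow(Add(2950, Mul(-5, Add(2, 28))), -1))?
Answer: Rational(5753, 21280) ≈ 0.27035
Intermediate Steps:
Function('U')(C, T) = Mul(-1, T) (Function('U')(C, T) = Mul(Rational(1, 2), Mul(Mul(2, T), -1)) = Mul(Rational(1, 2), Mul(-2, T)) = Mul(-1, T))
Mul(Add(Function('U')(15, Pow(Add(15, 23), -1)), 757), Pow(Add(2950, Mul(-5, Add(2, 28))), -1)) = Mul(Add(Mul(-1, Pow(Add(15, 23), -1)), 757), Pow(Add(2950, Mul(-5, Add(2, 28))), -1)) = Mul(Add(Mul(-1, Pow(38, -1)), 757), Pow(Add(2950, Mul(-5, 30)), -1)) = Mul(Add(Mul(-1, Rational(1, 38)), 757), Pow(Add(2950, -150), -1)) = Mul(Add(Rational(-1, 38), 757), Pow(2800, -1)) = Mul(Rational(28765, 38), Rational(1, 2800)) = Rational(5753, 21280)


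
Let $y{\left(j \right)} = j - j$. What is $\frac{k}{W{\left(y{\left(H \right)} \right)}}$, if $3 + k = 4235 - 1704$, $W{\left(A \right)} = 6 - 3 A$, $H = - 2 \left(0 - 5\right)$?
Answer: $\frac{1264}{3} \approx 421.33$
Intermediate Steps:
$H = 10$ ($H = \left(-2\right) \left(-5\right) = 10$)
$y{\left(j \right)} = 0$
$k = 2528$ ($k = -3 + \left(4235 - 1704\right) = -3 + 2531 = 2528$)
$\frac{k}{W{\left(y{\left(H \right)} \right)}} = \frac{2528}{6 - 0} = \frac{2528}{6 + 0} = \frac{2528}{6} = 2528 \cdot \frac{1}{6} = \frac{1264}{3}$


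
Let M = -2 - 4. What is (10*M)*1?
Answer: -60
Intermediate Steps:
M = -6
(10*M)*1 = (10*(-6))*1 = -60*1 = -60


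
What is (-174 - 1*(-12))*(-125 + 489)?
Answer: -58968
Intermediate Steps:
(-174 - 1*(-12))*(-125 + 489) = (-174 + 12)*364 = -162*364 = -58968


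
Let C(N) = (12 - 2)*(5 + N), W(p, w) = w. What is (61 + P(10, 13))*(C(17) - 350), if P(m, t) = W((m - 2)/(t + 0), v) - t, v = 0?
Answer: -6240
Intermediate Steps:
P(m, t) = -t (P(m, t) = 0 - t = -t)
C(N) = 50 + 10*N (C(N) = 10*(5 + N) = 50 + 10*N)
(61 + P(10, 13))*(C(17) - 350) = (61 - 1*13)*((50 + 10*17) - 350) = (61 - 13)*((50 + 170) - 350) = 48*(220 - 350) = 48*(-130) = -6240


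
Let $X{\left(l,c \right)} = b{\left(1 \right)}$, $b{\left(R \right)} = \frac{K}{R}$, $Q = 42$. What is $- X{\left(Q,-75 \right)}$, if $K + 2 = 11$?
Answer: $-9$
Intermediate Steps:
$K = 9$ ($K = -2 + 11 = 9$)
$b{\left(R \right)} = \frac{9}{R}$
$X{\left(l,c \right)} = 9$ ($X{\left(l,c \right)} = \frac{9}{1} = 9 \cdot 1 = 9$)
$- X{\left(Q,-75 \right)} = \left(-1\right) 9 = -9$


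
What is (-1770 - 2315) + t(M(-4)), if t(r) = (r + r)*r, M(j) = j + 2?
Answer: -4077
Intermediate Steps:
M(j) = 2 + j
t(r) = 2*r**2 (t(r) = (2*r)*r = 2*r**2)
(-1770 - 2315) + t(M(-4)) = (-1770 - 2315) + 2*(2 - 4)**2 = -4085 + 2*(-2)**2 = -4085 + 2*4 = -4085 + 8 = -4077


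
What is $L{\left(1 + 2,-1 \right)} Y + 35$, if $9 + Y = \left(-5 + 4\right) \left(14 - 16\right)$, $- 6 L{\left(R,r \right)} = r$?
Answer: $\frac{203}{6} \approx 33.833$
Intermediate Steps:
$L{\left(R,r \right)} = - \frac{r}{6}$
$Y = -7$ ($Y = -9 + \left(-5 + 4\right) \left(14 - 16\right) = -9 - -2 = -9 + 2 = -7$)
$L{\left(1 + 2,-1 \right)} Y + 35 = \left(- \frac{1}{6}\right) \left(-1\right) \left(-7\right) + 35 = \frac{1}{6} \left(-7\right) + 35 = - \frac{7}{6} + 35 = \frac{203}{6}$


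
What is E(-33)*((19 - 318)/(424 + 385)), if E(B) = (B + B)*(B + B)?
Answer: -1302444/809 ≈ -1609.9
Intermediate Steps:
E(B) = 4*B² (E(B) = (2*B)*(2*B) = 4*B²)
E(-33)*((19 - 318)/(424 + 385)) = (4*(-33)²)*((19 - 318)/(424 + 385)) = (4*1089)*(-299/809) = 4356*(-299*1/809) = 4356*(-299/809) = -1302444/809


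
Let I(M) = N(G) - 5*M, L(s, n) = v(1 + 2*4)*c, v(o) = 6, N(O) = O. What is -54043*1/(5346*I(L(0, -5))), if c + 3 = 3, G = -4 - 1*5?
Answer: 4913/4374 ≈ 1.1232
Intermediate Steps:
G = -9 (G = -4 - 5 = -9)
c = 0 (c = -3 + 3 = 0)
L(s, n) = 0 (L(s, n) = 6*0 = 0)
I(M) = -9 - 5*M
-54043*1/(5346*I(L(0, -5))) = -54043*1/(5346*(-9 - 5*0)) = -54043*1/(5346*(-9 + 0)) = -54043/((-9*5346)) = -54043/(-48114) = -54043*(-1/48114) = 4913/4374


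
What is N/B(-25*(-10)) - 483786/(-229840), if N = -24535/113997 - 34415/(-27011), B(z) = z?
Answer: 16885275326003/8005849714200 ≈ 2.1091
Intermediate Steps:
N = 3260491870/3079172967 (N = -24535*1/113997 - 34415*(-1/27011) = -24535/113997 + 34415/27011 = 3260491870/3079172967 ≈ 1.0589)
N/B(-25*(-10)) - 483786/(-229840) = 3260491870/(3079172967*((-25*(-10)))) - 483786/(-229840) = (3260491870/3079172967)/250 - 483786*(-1/229840) = (3260491870/3079172967)*(1/250) + 14229/6760 = 326049187/76979324175 + 14229/6760 = 16885275326003/8005849714200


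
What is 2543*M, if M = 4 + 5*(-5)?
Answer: -53403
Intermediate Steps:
M = -21 (M = 4 - 25 = -21)
2543*M = 2543*(-21) = -53403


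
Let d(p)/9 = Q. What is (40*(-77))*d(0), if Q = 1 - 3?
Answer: 55440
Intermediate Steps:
Q = -2
d(p) = -18 (d(p) = 9*(-2) = -18)
(40*(-77))*d(0) = (40*(-77))*(-18) = -3080*(-18) = 55440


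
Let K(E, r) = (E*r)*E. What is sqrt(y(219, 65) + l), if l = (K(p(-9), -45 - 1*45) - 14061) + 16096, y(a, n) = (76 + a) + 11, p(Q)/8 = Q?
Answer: I*sqrt(464219) ≈ 681.34*I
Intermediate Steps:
p(Q) = 8*Q
K(E, r) = r*E**2
y(a, n) = 87 + a
l = -464525 (l = ((-45 - 1*45)*(8*(-9))**2 - 14061) + 16096 = ((-45 - 45)*(-72)**2 - 14061) + 16096 = (-90*5184 - 14061) + 16096 = (-466560 - 14061) + 16096 = -480621 + 16096 = -464525)
sqrt(y(219, 65) + l) = sqrt((87 + 219) - 464525) = sqrt(306 - 464525) = sqrt(-464219) = I*sqrt(464219)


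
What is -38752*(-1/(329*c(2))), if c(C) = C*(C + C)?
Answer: 692/47 ≈ 14.723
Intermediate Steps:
c(C) = 2*C² (c(C) = C*(2*C) = 2*C²)
-38752*(-1/(329*c(2))) = -38752/((2*2²)*(-329)) = -38752/((2*4)*(-329)) = -38752/(8*(-329)) = -38752/(-2632) = -38752*(-1/2632) = 692/47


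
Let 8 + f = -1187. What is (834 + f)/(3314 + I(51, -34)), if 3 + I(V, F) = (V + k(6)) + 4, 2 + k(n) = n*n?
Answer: -361/3400 ≈ -0.10618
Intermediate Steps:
f = -1195 (f = -8 - 1187 = -1195)
k(n) = -2 + n**2 (k(n) = -2 + n*n = -2 + n**2)
I(V, F) = 35 + V (I(V, F) = -3 + ((V + (-2 + 6**2)) + 4) = -3 + ((V + (-2 + 36)) + 4) = -3 + ((V + 34) + 4) = -3 + ((34 + V) + 4) = -3 + (38 + V) = 35 + V)
(834 + f)/(3314 + I(51, -34)) = (834 - 1195)/(3314 + (35 + 51)) = -361/(3314 + 86) = -361/3400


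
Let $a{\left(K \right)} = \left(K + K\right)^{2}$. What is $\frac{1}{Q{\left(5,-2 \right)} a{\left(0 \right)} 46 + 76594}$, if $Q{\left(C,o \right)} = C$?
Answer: $\frac{1}{76594} \approx 1.3056 \cdot 10^{-5}$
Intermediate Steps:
$a{\left(K \right)} = 4 K^{2}$ ($a{\left(K \right)} = \left(2 K\right)^{2} = 4 K^{2}$)
$\frac{1}{Q{\left(5,-2 \right)} a{\left(0 \right)} 46 + 76594} = \frac{1}{5 \cdot 4 \cdot 0^{2} \cdot 46 + 76594} = \frac{1}{5 \cdot 4 \cdot 0 \cdot 46 + 76594} = \frac{1}{5 \cdot 0 \cdot 46 + 76594} = \frac{1}{0 \cdot 46 + 76594} = \frac{1}{0 + 76594} = \frac{1}{76594}$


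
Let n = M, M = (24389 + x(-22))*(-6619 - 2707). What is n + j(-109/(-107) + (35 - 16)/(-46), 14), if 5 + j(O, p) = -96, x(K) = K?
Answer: -227246743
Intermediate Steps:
j(O, p) = -101 (j(O, p) = -5 - 96 = -101)
M = -227246642 (M = (24389 - 22)*(-6619 - 2707) = 24367*(-9326) = -227246642)
n = -227246642
n + j(-109/(-107) + (35 - 16)/(-46), 14) = -227246642 - 101 = -227246743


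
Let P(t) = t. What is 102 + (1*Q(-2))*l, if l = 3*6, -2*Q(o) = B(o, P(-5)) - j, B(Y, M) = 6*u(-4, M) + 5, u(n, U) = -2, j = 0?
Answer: 165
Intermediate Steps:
B(Y, M) = -7 (B(Y, M) = 6*(-2) + 5 = -12 + 5 = -7)
Q(o) = 7/2 (Q(o) = -(-7 - 1*0)/2 = -(-7 + 0)/2 = -1/2*(-7) = 7/2)
l = 18
102 + (1*Q(-2))*l = 102 + (1*(7/2))*18 = 102 + (7/2)*18 = 102 + 63 = 165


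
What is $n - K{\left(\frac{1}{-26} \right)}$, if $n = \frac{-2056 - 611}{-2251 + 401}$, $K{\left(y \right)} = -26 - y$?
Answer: $\frac{329523}{12025} \approx 27.403$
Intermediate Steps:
$n = \frac{2667}{1850}$ ($n = - \frac{2667}{-1850} = \left(-2667\right) \left(- \frac{1}{1850}\right) = \frac{2667}{1850} \approx 1.4416$)
$n - K{\left(\frac{1}{-26} \right)} = \frac{2667}{1850} - \left(-26 - \frac{1}{-26}\right) = \frac{2667}{1850} - \left(-26 - - \frac{1}{26}\right) = \frac{2667}{1850} - \left(-26 + \frac{1}{26}\right) = \frac{2667}{1850} - - \frac{675}{26} = \frac{2667}{1850} + \frac{675}{26} = \frac{329523}{12025}$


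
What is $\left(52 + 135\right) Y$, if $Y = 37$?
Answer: $6919$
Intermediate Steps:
$\left(52 + 135\right) Y = \left(52 + 135\right) 37 = 187 \cdot 37 = 6919$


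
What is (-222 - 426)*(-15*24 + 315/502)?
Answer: 58451220/251 ≈ 2.3287e+5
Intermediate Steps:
(-222 - 426)*(-15*24 + 315/502) = -648*(-360 + 315*(1/502)) = -648*(-360 + 315/502) = -648*(-180405/502) = 58451220/251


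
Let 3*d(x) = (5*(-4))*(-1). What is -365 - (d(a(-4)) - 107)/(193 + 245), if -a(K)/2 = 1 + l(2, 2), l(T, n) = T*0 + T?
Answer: -479309/1314 ≈ -364.77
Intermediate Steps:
l(T, n) = T (l(T, n) = 0 + T = T)
a(K) = -6 (a(K) = -2*(1 + 2) = -2*3 = -6)
d(x) = 20/3 (d(x) = ((5*(-4))*(-1))/3 = (-20*(-1))/3 = (⅓)*20 = 20/3)
-365 - (d(a(-4)) - 107)/(193 + 245) = -365 - (20/3 - 107)/(193 + 245) = -365 - (-301)/(3*438) = -365 - 1*(-301/1314) = -365 + 301/1314 = -479309/1314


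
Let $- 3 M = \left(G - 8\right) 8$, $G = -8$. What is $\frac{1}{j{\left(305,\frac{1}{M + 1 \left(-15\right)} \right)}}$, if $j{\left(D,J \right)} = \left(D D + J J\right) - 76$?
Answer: $\frac{6889}{640325670} \approx 1.0759 \cdot 10^{-5}$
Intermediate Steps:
$M = \frac{128}{3}$ ($M = - \frac{\left(-8 - 8\right) 8}{3} = - \frac{\left(-16\right) 8}{3} = \left(- \frac{1}{3}\right) \left(-128\right) = \frac{128}{3} \approx 42.667$)
$j{\left(D,J \right)} = -76 + D^{2} + J^{2}$ ($j{\left(D,J \right)} = \left(D^{2} + J^{2}\right) - 76 = -76 + D^{2} + J^{2}$)
$\frac{1}{j{\left(305,\frac{1}{M + 1 \left(-15\right)} \right)}} = \frac{1}{-76 + 305^{2} + \left(\frac{1}{\frac{128}{3} + 1 \left(-15\right)}\right)^{2}} = \frac{1}{-76 + 93025 + \left(\frac{1}{\frac{128}{3} - 15}\right)^{2}} = \frac{1}{-76 + 93025 + \left(\frac{1}{\frac{83}{3}}\right)^{2}} = \frac{1}{-76 + 93025 + \left(\frac{3}{83}\right)^{2}} = \frac{1}{-76 + 93025 + \frac{9}{6889}} = \frac{1}{\frac{640325670}{6889}} = \frac{6889}{640325670}$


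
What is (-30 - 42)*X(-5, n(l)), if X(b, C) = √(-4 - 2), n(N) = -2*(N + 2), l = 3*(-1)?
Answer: -72*I*√6 ≈ -176.36*I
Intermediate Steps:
l = -3
n(N) = -4 - 2*N (n(N) = -2*(2 + N) = -4 - 2*N)
X(b, C) = I*√6 (X(b, C) = √(-6) = I*√6)
(-30 - 42)*X(-5, n(l)) = (-30 - 42)*(I*√6) = -72*I*√6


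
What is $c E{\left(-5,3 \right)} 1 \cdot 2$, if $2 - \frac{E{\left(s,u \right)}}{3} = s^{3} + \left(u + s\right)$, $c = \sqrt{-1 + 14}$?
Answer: $774 \sqrt{13} \approx 2790.7$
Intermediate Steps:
$c = \sqrt{13} \approx 3.6056$
$E{\left(s,u \right)} = 6 - 3 s - 3 u - 3 s^{3}$ ($E{\left(s,u \right)} = 6 - 3 \left(s^{3} + \left(u + s\right)\right) = 6 - 3 \left(s^{3} + \left(s + u\right)\right) = 6 - 3 \left(s + u + s^{3}\right) = 6 - \left(3 s + 3 u + 3 s^{3}\right) = 6 - 3 s - 3 u - 3 s^{3}$)
$c E{\left(-5,3 \right)} 1 \cdot 2 = \sqrt{13} \left(6 - -15 - 9 - 3 \left(-5\right)^{3}\right) 1 \cdot 2 = \sqrt{13} \left(6 + 15 - 9 - -375\right) 1 \cdot 2 = \sqrt{13} \left(6 + 15 - 9 + 375\right) 1 \cdot 2 = \sqrt{13} \cdot 387 \cdot 1 \cdot 2 = \sqrt{13} \cdot 387 \cdot 2 = 387 \sqrt{13} \cdot 2 = 774 \sqrt{13}$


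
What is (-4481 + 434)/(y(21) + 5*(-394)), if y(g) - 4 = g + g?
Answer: 4047/1924 ≈ 2.1034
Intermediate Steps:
y(g) = 4 + 2*g (y(g) = 4 + (g + g) = 4 + 2*g)
(-4481 + 434)/(y(21) + 5*(-394)) = (-4481 + 434)/((4 + 2*21) + 5*(-394)) = -4047/((4 + 42) - 1970) = -4047/(46 - 1970) = -4047/(-1924) = -4047*(-1/1924) = 4047/1924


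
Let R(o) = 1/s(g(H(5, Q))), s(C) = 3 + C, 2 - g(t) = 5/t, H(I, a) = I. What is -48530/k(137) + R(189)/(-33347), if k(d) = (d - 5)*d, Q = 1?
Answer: -1618334431/603047148 ≈ -2.6836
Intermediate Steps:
g(t) = 2 - 5/t
k(d) = d*(-5 + d) (k(d) = (-5 + d)*d = d*(-5 + d))
R(o) = 1/4 (R(o) = 1/(3 + (2 - 5/5)) = 1/(3 + (2 - 5*1/5)) = 1/(3 + (2 - 1)) = 1/(3 + 1) = 1/4)
-48530/k(137) + R(189)/(-33347) = -48530*1/(137*(-5 + 137)) + (1/4)/(-33347) = -48530/(137*132) + (1/4)*(-1/33347) = -48530/18084 - 1/133388 = -48530*1/18084 - 1/133388 = -24265/9042 - 1/133388 = -1618334431/603047148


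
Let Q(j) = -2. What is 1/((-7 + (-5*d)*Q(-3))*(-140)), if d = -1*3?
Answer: 1/5180 ≈ 0.00019305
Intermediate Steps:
d = -3
1/((-7 + (-5*d)*Q(-3))*(-140)) = 1/((-7 - 5*(-3)*(-2))*(-140)) = 1/((-7 + 15*(-2))*(-140)) = 1/((-7 - 30)*(-140)) = 1/(-37*(-140)) = 1/5180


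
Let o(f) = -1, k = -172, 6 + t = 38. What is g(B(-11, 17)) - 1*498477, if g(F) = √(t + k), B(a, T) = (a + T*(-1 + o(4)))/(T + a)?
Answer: -498477 + 2*I*√35 ≈ -4.9848e+5 + 11.832*I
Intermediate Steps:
t = 32 (t = -6 + 38 = 32)
B(a, T) = (a - 2*T)/(T + a) (B(a, T) = (a + T*(-1 - 1))/(T + a) = (a + T*(-2))/(T + a) = (a - 2*T)/(T + a))
g(F) = 2*I*√35 (g(F) = √(32 - 172) = √(-140) = 2*I*√35)
g(B(-11, 17)) - 1*498477 = 2*I*√35 - 1*498477 = 2*I*√35 - 498477 = -498477 + 2*I*√35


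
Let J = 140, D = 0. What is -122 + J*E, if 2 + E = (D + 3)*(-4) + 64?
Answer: 6878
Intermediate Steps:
E = 50 (E = -2 + ((0 + 3)*(-4) + 64) = -2 + (3*(-4) + 64) = -2 + (-12 + 64) = -2 + 52 = 50)
-122 + J*E = -122 + 140*50 = -122 + 7000 = 6878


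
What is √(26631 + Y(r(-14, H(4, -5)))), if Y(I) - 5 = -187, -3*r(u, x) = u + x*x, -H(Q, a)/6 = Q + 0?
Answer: √26449 ≈ 162.63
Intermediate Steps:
H(Q, a) = -6*Q (H(Q, a) = -6*(Q + 0) = -6*Q)
r(u, x) = -u/3 - x²/3 (r(u, x) = -(u + x*x)/3 = -(u + x²)/3 = -u/3 - x²/3)
Y(I) = -182 (Y(I) = 5 - 187 = -182)
√(26631 + Y(r(-14, H(4, -5)))) = √(26631 - 182) = √26449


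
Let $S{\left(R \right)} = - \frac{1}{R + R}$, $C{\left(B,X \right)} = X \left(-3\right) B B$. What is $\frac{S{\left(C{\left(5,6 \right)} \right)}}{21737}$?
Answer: $\frac{1}{19563300} \approx 5.1116 \cdot 10^{-8}$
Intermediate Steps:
$C{\left(B,X \right)} = - 3 X B^{2}$ ($C{\left(B,X \right)} = - 3 X B B = - 3 B X B = - 3 X B^{2}$)
$S{\left(R \right)} = - \frac{1}{2 R}$
$\frac{S{\left(C{\left(5,6 \right)} \right)}}{21737} = \frac{\left(- \frac{1}{2}\right) \frac{1}{\left(-3\right) 6 \cdot 5^{2}}}{21737} = - \frac{1}{2 \left(\left(-3\right) 6 \cdot 25\right)} \frac{1}{21737} = - \frac{1}{2 \left(-450\right)} \frac{1}{21737} = \left(- \frac{1}{2}\right) \left(- \frac{1}{450}\right) \frac{1}{21737} = \frac{1}{900} \cdot \frac{1}{21737} = \frac{1}{19563300}$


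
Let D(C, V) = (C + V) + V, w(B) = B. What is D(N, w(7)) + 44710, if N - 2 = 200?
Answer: 44926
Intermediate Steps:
N = 202 (N = 2 + 200 = 202)
D(C, V) = C + 2*V
D(N, w(7)) + 44710 = (202 + 2*7) + 44710 = (202 + 14) + 44710 = 216 + 44710 = 44926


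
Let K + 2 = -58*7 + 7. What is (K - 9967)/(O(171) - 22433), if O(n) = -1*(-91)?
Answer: 5184/11171 ≈ 0.46406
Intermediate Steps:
K = -401 (K = -2 + (-58*7 + 7) = -2 + (-406 + 7) = -2 - 399 = -401)
O(n) = 91
(K - 9967)/(O(171) - 22433) = (-401 - 9967)/(91 - 22433) = -10368/(-22342) = -10368*(-1/22342) = 5184/11171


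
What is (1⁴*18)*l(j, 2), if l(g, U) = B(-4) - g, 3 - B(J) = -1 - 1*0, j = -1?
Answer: 90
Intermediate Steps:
B(J) = 4 (B(J) = 3 - (-1 - 1*0) = 3 - (-1 + 0) = 3 - 1*(-1) = 3 + 1 = 4)
l(g, U) = 4 - g
(1⁴*18)*l(j, 2) = (1⁴*18)*(4 - 1*(-1)) = (1*18)*(4 + 1) = 18*5 = 90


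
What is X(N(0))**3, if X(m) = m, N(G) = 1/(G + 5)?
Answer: 1/125 ≈ 0.0080000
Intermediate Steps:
N(G) = 1/(5 + G)
X(N(0))**3 = (1/(5 + 0))**3 = (1/5)**3 = 1/125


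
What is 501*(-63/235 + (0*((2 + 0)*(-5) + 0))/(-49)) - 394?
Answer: -124153/235 ≈ -528.31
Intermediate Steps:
501*(-63/235 + (0*((2 + 0)*(-5) + 0))/(-49)) - 394 = 501*(-63*1/235 + (0*(2*(-5) + 0))*(-1/49)) - 394 = 501*(-63/235 + (0*(-10 + 0))*(-1/49)) - 394 = 501*(-63/235 + (0*(-10))*(-1/49)) - 394 = 501*(-63/235 + 0*(-1/49)) - 394 = 501*(-63/235 + 0) - 394 = 501*(-63/235) - 394 = -31563/235 - 394 = -124153/235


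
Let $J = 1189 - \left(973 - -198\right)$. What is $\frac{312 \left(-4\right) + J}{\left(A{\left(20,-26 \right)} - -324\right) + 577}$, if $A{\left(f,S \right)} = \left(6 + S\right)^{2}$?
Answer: $- \frac{1230}{1301} \approx -0.94543$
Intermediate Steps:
$J = 18$ ($J = 1189 - \left(973 + 198\right) = 1189 - 1171 = 18$)
$\frac{312 \left(-4\right) + J}{\left(A{\left(20,-26 \right)} - -324\right) + 577} = \frac{312 \left(-4\right) + 18}{\left(\left(6 - 26\right)^{2} - -324\right) + 577} = \frac{-1248 + 18}{\left(\left(-20\right)^{2} + 324\right) + 577} = - \frac{1230}{\left(400 + 324\right) + 577} = - \frac{1230}{724 + 577} = - \frac{1230}{1301}$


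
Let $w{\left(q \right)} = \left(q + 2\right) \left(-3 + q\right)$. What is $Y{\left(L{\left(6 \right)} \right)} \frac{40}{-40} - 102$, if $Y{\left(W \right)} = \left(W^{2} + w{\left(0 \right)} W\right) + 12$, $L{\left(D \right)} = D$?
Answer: $-114$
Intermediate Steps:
$w{\left(q \right)} = \left(-3 + q\right) \left(2 + q\right)$ ($w{\left(q \right)} = \left(2 + q\right) \left(-3 + q\right) = \left(-3 + q\right) \left(2 + q\right)$)
$Y{\left(W \right)} = 12 + W^{2} - 6 W$ ($Y{\left(W \right)} = \left(W^{2} + \left(-6 + 0^{2} - 0\right) W\right) + 12 = \left(W^{2} + \left(-6 + 0 + 0\right) W\right) + 12 = \left(W^{2} - 6 W\right) + 12 = 12 + W^{2} - 6 W$)
$Y{\left(L{\left(6 \right)} \right)} \frac{40}{-40} - 102 = \left(12 + 6^{2} - 36\right) \frac{40}{-40} - 102 = \left(12 + 36 - 36\right) 40 \left(- \frac{1}{40}\right) - 102 = 12 \left(-1\right) - 102 = -12 - 102 = -114$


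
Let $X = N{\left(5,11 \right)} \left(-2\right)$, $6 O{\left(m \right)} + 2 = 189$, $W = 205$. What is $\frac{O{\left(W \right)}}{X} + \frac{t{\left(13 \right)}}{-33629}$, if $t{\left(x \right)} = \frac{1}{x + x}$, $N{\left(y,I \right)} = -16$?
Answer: $\frac{81752003}{83937984} \approx 0.97396$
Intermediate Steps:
$O{\left(m \right)} = \frac{187}{6}$ ($O{\left(m \right)} = - \frac{1}{3} + \frac{1}{6} \cdot 189 = - \frac{1}{3} + \frac{63}{2} = \frac{187}{6}$)
$t{\left(x \right)} = \frac{1}{2 x}$
$X = 32$ ($X = \left(-16\right) \left(-2\right) = 32$)
$\frac{O{\left(W \right)}}{X} + \frac{t{\left(13 \right)}}{-33629} = \frac{187}{6 \cdot 32} + \frac{\frac{1}{2} \cdot \frac{1}{13}}{-33629} = \frac{187}{6} \cdot \frac{1}{32} + \frac{1}{2} \cdot \frac{1}{13} \left(- \frac{1}{33629}\right) = \frac{187}{192} + \frac{1}{26} \left(- \frac{1}{33629}\right) = \frac{187}{192} - \frac{1}{874354} = \frac{81752003}{83937984}$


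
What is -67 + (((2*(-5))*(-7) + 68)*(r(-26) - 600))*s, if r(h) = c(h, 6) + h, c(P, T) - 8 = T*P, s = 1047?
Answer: -111832231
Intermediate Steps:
c(P, T) = 8 + P*T (c(P, T) = 8 + T*P = 8 + P*T)
r(h) = 8 + 7*h (r(h) = (8 + h*6) + h = (8 + 6*h) + h = 8 + 7*h)
-67 + (((2*(-5))*(-7) + 68)*(r(-26) - 600))*s = -67 + (((2*(-5))*(-7) + 68)*((8 + 7*(-26)) - 600))*1047 = -67 + ((-10*(-7) + 68)*((8 - 182) - 600))*1047 = -67 + ((70 + 68)*(-174 - 600))*1047 = -67 + (138*(-774))*1047 = -67 - 106812*1047 = -67 - 111832164 = -111832231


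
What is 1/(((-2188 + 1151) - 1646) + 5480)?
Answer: 1/2797 ≈ 0.00035753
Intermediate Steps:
1/(((-2188 + 1151) - 1646) + 5480) = 1/((-1037 - 1646) + 5480) = 1/(-2683 + 5480) = 1/2797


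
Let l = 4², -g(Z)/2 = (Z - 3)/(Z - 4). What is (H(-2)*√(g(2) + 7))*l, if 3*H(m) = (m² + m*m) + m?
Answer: 32*√6 ≈ 78.384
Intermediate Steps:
g(Z) = -2*(-3 + Z)/(-4 + Z) (g(Z) = -2*(Z - 3)/(Z - 4) = -2*(-3 + Z)/(-4 + Z))
l = 16
H(m) = m/3 + 2*m²/3 (H(m) = ((m² + m*m) + m)/3 = ((m² + m²) + m)/3 = (2*m² + m)/3 = (m + 2*m²)/3 = m/3 + 2*m²/3)
(H(-2)*√(g(2) + 7))*l = (((⅓)*(-2)*(1 + 2*(-2)))*√(2*(3 - 1*2)/(-4 + 2) + 7))*16 = (((⅓)*(-2)*(1 - 4))*√(2*(3 - 2)/(-2) + 7))*16 = (((⅓)*(-2)*(-3))*√(2*(-½)*1 + 7))*16 = (2*√(-1 + 7))*16 = (2*√6)*16 = 32*√6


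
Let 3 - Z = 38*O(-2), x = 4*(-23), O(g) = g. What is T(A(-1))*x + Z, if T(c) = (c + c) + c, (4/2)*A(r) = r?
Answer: 217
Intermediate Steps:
A(r) = r/2
T(c) = 3*c (T(c) = 2*c + c = 3*c)
x = -92
Z = 79 (Z = 3 - 38*(-2) = 3 - 1*(-76) = 3 + 76 = 79)
T(A(-1))*x + Z = (3*((1/2)*(-1)))*(-92) + 79 = (3*(-1/2))*(-92) + 79 = -3/2*(-92) + 79 = 138 + 79 = 217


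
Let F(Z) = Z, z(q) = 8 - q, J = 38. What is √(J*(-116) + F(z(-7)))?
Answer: I*√4393 ≈ 66.28*I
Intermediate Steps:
√(J*(-116) + F(z(-7))) = √(38*(-116) + (8 - 1*(-7))) = √(-4408 + (8 + 7)) = √(-4408 + 15) = √(-4393) = I*√4393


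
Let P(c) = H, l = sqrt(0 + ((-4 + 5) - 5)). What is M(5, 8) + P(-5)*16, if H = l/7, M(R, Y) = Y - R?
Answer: 3 + 32*I/7 ≈ 3.0 + 4.5714*I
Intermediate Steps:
l = 2*I (l = sqrt(0 + (1 - 5)) = sqrt(0 - 4) = sqrt(-4) = 2*I ≈ 2.0*I)
H = 2*I/7 (H = (2*I)/7 = (2*I)*(1/7) = 2*I/7 ≈ 0.28571*I)
P(c) = 2*I/7
M(5, 8) + P(-5)*16 = (8 - 1*5) + (2*I/7)*16 = (8 - 5) + 32*I/7 = 3 + 32*I/7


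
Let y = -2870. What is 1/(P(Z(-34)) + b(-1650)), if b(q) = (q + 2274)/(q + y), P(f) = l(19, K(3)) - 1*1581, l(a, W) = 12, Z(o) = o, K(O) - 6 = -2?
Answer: -565/886563 ≈ -0.00063729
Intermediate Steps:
K(O) = 4 (K(O) = 6 - 2 = 4)
P(f) = -1569 (P(f) = 12 - 1*1581 = 12 - 1581 = -1569)
b(q) = (2274 + q)/(-2870 + q) (b(q) = (q + 2274)/(q - 2870) = (2274 + q)/(-2870 + q))
1/(P(Z(-34)) + b(-1650)) = 1/(-1569 + (2274 - 1650)/(-2870 - 1650)) = 1/(-1569 + 624/(-4520)) = 1/(-1569 - 1/4520*624) = 1/(-1569 - 78/565) = 1/(-886563/565) = -565/886563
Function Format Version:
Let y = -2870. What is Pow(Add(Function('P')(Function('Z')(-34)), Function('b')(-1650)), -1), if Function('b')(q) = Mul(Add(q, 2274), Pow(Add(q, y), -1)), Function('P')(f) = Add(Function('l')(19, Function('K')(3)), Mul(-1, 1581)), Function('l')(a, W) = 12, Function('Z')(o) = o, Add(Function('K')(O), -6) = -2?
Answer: Rational(-565, 886563) ≈ -0.00063729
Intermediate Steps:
Function('K')(O) = 4 (Function('K')(O) = Add(6, -2) = 4)
Function('P')(f) = -1569 (Function('P')(f) = Add(12, Mul(-1, 1581)) = Add(12, -1581) = -1569)
Function('b')(q) = Mul(Pow(Add(-2870, q), -1), Add(2274, q)) (Function('b')(q) = Mul(Add(q, 2274), Pow(Add(q, -2870), -1)) = Mul(Add(2274, q), Pow(Add(-2870, q), -1)) = Mul(Pow(Add(-2870, q), -1), Add(2274, q)))
Pow(Add(Function('P')(Function('Z')(-34)), Function('b')(-1650)), -1) = Pow(Add(-1569, Mul(Pow(Add(-2870, -1650), -1), Add(2274, -1650))), -1) = Pow(Add(-1569, Mul(Pow(-4520, -1), 624)), -1) = Pow(Add(-1569, Mul(Rational(-1, 4520), 624)), -1) = Pow(Add(-1569, Rational(-78, 565)), -1) = Pow(Rational(-886563, 565), -1) = Rational(-565, 886563)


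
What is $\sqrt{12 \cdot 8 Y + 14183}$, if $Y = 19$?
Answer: $\sqrt{16007} \approx 126.52$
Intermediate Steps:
$\sqrt{12 \cdot 8 Y + 14183} = \sqrt{12 \cdot 8 \cdot 19 + 14183} = \sqrt{96 \cdot 19 + 14183} = \sqrt{1824 + 14183} = \sqrt{16007}$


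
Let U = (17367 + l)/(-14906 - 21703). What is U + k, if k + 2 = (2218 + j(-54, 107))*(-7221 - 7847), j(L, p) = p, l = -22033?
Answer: -1282526826452/36609 ≈ -3.5033e+7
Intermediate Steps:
U = 4666/36609 (U = (17367 - 22033)/(-14906 - 21703) = -4666/(-36609) = -4666*(-1/36609) = 4666/36609 ≈ 0.12745)
k = -35033102 (k = -2 + (2218 + 107)*(-7221 - 7847) = -2 + 2325*(-15068) = -2 - 35033100 = -35033102)
U + k = 4666/36609 - 35033102 = -1282526826452/36609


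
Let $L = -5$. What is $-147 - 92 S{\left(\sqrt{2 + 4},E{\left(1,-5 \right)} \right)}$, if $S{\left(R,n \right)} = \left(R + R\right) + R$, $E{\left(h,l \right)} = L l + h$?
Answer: $-147 - 276 \sqrt{6} \approx -823.06$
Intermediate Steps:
$E{\left(h,l \right)} = h - 5 l$ ($E{\left(h,l \right)} = - 5 l + h = h - 5 l$)
$S{\left(R,n \right)} = 3 R$ ($S{\left(R,n \right)} = 2 R + R = 3 R$)
$-147 - 92 S{\left(\sqrt{2 + 4},E{\left(1,-5 \right)} \right)} = -147 - 92 \cdot 3 \sqrt{2 + 4} = -147 - 92 \cdot 3 \sqrt{6} = -147 - 276 \sqrt{6}$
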